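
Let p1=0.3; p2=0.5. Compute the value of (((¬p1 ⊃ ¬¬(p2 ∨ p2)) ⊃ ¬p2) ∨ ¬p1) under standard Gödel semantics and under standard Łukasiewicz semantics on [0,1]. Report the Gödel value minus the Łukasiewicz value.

-0.70

Gödel evaluation:
  ¬p1: Gödel ¬ of 0.3 = 0 (operand ≠ 0)
  (p2 ∨ p2) = max(0.5, 0.5) = 0.5
  ¬(p2 ∨ p2): Gödel ¬ of 0.5 = 0 (operand ≠ 0)
  ¬¬(p2 ∨ p2): Gödel ¬ of 0 = 1 (operand is 0)
  (¬p1 ⊃ ¬¬(p2 ∨ p2)): 0 ≤ 1, so result = 1
  ¬p2: Gödel ¬ of 0.5 = 0 (operand ≠ 0)
  ((¬p1 ⊃ ¬¬(p2 ∨ p2)) ⊃ ¬p2): 1 > 0, so result = 0
  ¬p1: Gödel ¬ of 0.3 = 0 (operand ≠ 0)
  (((¬p1 ⊃ ¬¬(p2 ∨ p2)) ⊃ ¬p2) ∨ ¬p1) = max(0, 0) = 0
  Gödel value = 0
Łukasiewicz evaluation:
  ¬p1: Łukasiewicz ¬ gives 1 − 0.3 = 0.7
  (p2 ∨ p2) = max(0.5, 0.5) = 0.5
  ¬(p2 ∨ p2): Łukasiewicz ¬ gives 1 − 0.5 = 0.5
  ¬¬(p2 ∨ p2): Łukasiewicz ¬ gives 1 − 0.5 = 0.5
  (¬p1 ⊃ ¬¬(p2 ∨ p2)): min(1, 1 − 0.7 + 0.5) = 0.8
  ¬p2: Łukasiewicz ¬ gives 1 − 0.5 = 0.5
  ((¬p1 ⊃ ¬¬(p2 ∨ p2)) ⊃ ¬p2): min(1, 1 − 0.8 + 0.5) = 0.7
  ¬p1: Łukasiewicz ¬ gives 1 − 0.3 = 0.7
  (((¬p1 ⊃ ¬¬(p2 ∨ p2)) ⊃ ¬p2) ∨ ¬p1) = max(0.7, 0.7) = 0.7
  Łukasiewicz value = 0.7
Difference: 0 − 0.7 = -0.70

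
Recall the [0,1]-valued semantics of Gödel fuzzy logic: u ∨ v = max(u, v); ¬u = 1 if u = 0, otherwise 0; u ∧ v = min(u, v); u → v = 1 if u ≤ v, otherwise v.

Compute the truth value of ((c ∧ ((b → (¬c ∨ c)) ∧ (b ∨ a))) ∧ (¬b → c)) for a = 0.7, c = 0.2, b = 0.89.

¬c: Gödel ¬ of 0.2 = 0 (operand ≠ 0)
(¬c ∨ c) = max(0, 0.2) = 0.2
(b → (¬c ∨ c)): 0.89 > 0.2, so result = 0.2
(b ∨ a) = max(0.89, 0.7) = 0.89
((b → (¬c ∨ c)) ∧ (b ∨ a)) = min(0.2, 0.89) = 0.2
(c ∧ ((b → (¬c ∨ c)) ∧ (b ∨ a))) = min(0.2, 0.2) = 0.2
¬b: Gödel ¬ of 0.89 = 0 (operand ≠ 0)
(¬b → c): 0 ≤ 0.2, so result = 1
((c ∧ ((b → (¬c ∨ c)) ∧ (b ∨ a))) ∧ (¬b → c)) = min(0.2, 1) = 0.2

0.20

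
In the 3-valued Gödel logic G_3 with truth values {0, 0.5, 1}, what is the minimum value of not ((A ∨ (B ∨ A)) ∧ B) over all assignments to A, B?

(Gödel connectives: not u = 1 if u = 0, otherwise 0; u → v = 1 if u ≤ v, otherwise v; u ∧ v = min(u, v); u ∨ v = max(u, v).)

0.00

The minimum is attained at A = 0, B = 0.5:
  (B ∨ A) = max(0.5, 0) = 0.5
  (A ∨ (B ∨ A)) = max(0, 0.5) = 0.5
  ((A ∨ (B ∨ A)) ∧ B) = min(0.5, 0.5) = 0.5
  not ((A ∨ (B ∨ A)) ∧ B): Gödel ¬ of 0.5 = 0 (operand ≠ 0)
Checking all 9 assignments confirms none give a value below 0.00.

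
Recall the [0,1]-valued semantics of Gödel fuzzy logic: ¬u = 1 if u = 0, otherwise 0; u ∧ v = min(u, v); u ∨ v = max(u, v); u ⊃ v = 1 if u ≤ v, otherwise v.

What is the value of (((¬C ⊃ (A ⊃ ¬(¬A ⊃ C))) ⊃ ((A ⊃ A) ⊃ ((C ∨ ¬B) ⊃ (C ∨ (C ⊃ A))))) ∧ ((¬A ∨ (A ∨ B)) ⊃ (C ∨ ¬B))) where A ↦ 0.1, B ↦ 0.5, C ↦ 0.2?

0.20

¬C: Gödel ¬ of 0.2 = 0 (operand ≠ 0)
¬A: Gödel ¬ of 0.1 = 0 (operand ≠ 0)
(¬A ⊃ C): 0 ≤ 0.2, so result = 1
¬(¬A ⊃ C): Gödel ¬ of 1 = 0 (operand ≠ 0)
(A ⊃ ¬(¬A ⊃ C)): 0.1 > 0, so result = 0
(¬C ⊃ (A ⊃ ¬(¬A ⊃ C))): 0 ≤ 0, so result = 1
(A ⊃ A): 0.1 ≤ 0.1, so result = 1
¬B: Gödel ¬ of 0.5 = 0 (operand ≠ 0)
(C ∨ ¬B) = max(0.2, 0) = 0.2
(C ⊃ A): 0.2 > 0.1, so result = 0.1
(C ∨ (C ⊃ A)) = max(0.2, 0.1) = 0.2
((C ∨ ¬B) ⊃ (C ∨ (C ⊃ A))): 0.2 ≤ 0.2, so result = 1
((A ⊃ A) ⊃ ((C ∨ ¬B) ⊃ (C ∨ (C ⊃ A)))): 1 ≤ 1, so result = 1
((¬C ⊃ (A ⊃ ¬(¬A ⊃ C))) ⊃ ((A ⊃ A) ⊃ ((C ∨ ¬B) ⊃ (C ∨ (C ⊃ A))))): 1 ≤ 1, so result = 1
¬A: Gödel ¬ of 0.1 = 0 (operand ≠ 0)
(A ∨ B) = max(0.1, 0.5) = 0.5
(¬A ∨ (A ∨ B)) = max(0, 0.5) = 0.5
¬B: Gödel ¬ of 0.5 = 0 (operand ≠ 0)
(C ∨ ¬B) = max(0.2, 0) = 0.2
((¬A ∨ (A ∨ B)) ⊃ (C ∨ ¬B)): 0.5 > 0.2, so result = 0.2
(((¬C ⊃ (A ⊃ ¬(¬A ⊃ C))) ⊃ ((A ⊃ A) ⊃ ((C ∨ ¬B) ⊃ (C ∨ (C ⊃ A))))) ∧ ((¬A ∨ (A ∨ B)) ⊃ (C ∨ ¬B))) = min(1, 0.2) = 0.2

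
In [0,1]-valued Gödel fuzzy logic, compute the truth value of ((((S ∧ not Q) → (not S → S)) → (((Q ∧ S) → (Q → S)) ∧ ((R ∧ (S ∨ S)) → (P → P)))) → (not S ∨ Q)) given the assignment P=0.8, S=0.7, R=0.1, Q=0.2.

not Q: Gödel ¬ of 0.2 = 0 (operand ≠ 0)
(S ∧ not Q) = min(0.7, 0) = 0
not S: Gödel ¬ of 0.7 = 0 (operand ≠ 0)
(not S → S): 0 ≤ 0.7, so result = 1
((S ∧ not Q) → (not S → S)): 0 ≤ 1, so result = 1
(Q ∧ S) = min(0.2, 0.7) = 0.2
(Q → S): 0.2 ≤ 0.7, so result = 1
((Q ∧ S) → (Q → S)): 0.2 ≤ 1, so result = 1
(S ∨ S) = max(0.7, 0.7) = 0.7
(R ∧ (S ∨ S)) = min(0.1, 0.7) = 0.1
(P → P): 0.8 ≤ 0.8, so result = 1
((R ∧ (S ∨ S)) → (P → P)): 0.1 ≤ 1, so result = 1
(((Q ∧ S) → (Q → S)) ∧ ((R ∧ (S ∨ S)) → (P → P))) = min(1, 1) = 1
(((S ∧ not Q) → (not S → S)) → (((Q ∧ S) → (Q → S)) ∧ ((R ∧ (S ∨ S)) → (P → P)))): 1 ≤ 1, so result = 1
not S: Gödel ¬ of 0.7 = 0 (operand ≠ 0)
(not S ∨ Q) = max(0, 0.2) = 0.2
((((S ∧ not Q) → (not S → S)) → (((Q ∧ S) → (Q → S)) ∧ ((R ∧ (S ∨ S)) → (P → P)))) → (not S ∨ Q)): 1 > 0.2, so result = 0.2

0.20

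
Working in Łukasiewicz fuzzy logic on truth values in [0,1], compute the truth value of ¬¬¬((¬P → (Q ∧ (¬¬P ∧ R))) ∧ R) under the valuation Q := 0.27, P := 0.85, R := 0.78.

¬P: Łukasiewicz ¬ gives 1 − 0.85 = 0.15
¬P: Łukasiewicz ¬ gives 1 − 0.85 = 0.15
¬¬P: Łukasiewicz ¬ gives 1 − 0.15 = 0.85
(¬¬P ∧ R) = min(0.85, 0.78) = 0.78
(Q ∧ (¬¬P ∧ R)) = min(0.27, 0.78) = 0.27
(¬P → (Q ∧ (¬¬P ∧ R))): min(1, 1 − 0.15 + 0.27) = 1
((¬P → (Q ∧ (¬¬P ∧ R))) ∧ R) = min(1, 0.78) = 0.78
¬((¬P → (Q ∧ (¬¬P ∧ R))) ∧ R): Łukasiewicz ¬ gives 1 − 0.78 = 0.22
¬¬((¬P → (Q ∧ (¬¬P ∧ R))) ∧ R): Łukasiewicz ¬ gives 1 − 0.22 = 0.78
¬¬¬((¬P → (Q ∧ (¬¬P ∧ R))) ∧ R): Łukasiewicz ¬ gives 1 − 0.78 = 0.22

0.22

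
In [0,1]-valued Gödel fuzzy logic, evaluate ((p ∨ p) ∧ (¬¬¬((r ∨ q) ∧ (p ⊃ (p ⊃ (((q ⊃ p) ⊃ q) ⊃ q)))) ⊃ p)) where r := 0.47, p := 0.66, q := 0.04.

0.66

(p ∨ p) = max(0.66, 0.66) = 0.66
(r ∨ q) = max(0.47, 0.04) = 0.47
(q ⊃ p): 0.04 ≤ 0.66, so result = 1
((q ⊃ p) ⊃ q): 1 > 0.04, so result = 0.04
(((q ⊃ p) ⊃ q) ⊃ q): 0.04 ≤ 0.04, so result = 1
(p ⊃ (((q ⊃ p) ⊃ q) ⊃ q)): 0.66 ≤ 1, so result = 1
(p ⊃ (p ⊃ (((q ⊃ p) ⊃ q) ⊃ q))): 0.66 ≤ 1, so result = 1
((r ∨ q) ∧ (p ⊃ (p ⊃ (((q ⊃ p) ⊃ q) ⊃ q)))) = min(0.47, 1) = 0.47
¬((r ∨ q) ∧ (p ⊃ (p ⊃ (((q ⊃ p) ⊃ q) ⊃ q)))): Gödel ¬ of 0.47 = 0 (operand ≠ 0)
¬¬((r ∨ q) ∧ (p ⊃ (p ⊃ (((q ⊃ p) ⊃ q) ⊃ q)))): Gödel ¬ of 0 = 1 (operand is 0)
¬¬¬((r ∨ q) ∧ (p ⊃ (p ⊃ (((q ⊃ p) ⊃ q) ⊃ q)))): Gödel ¬ of 1 = 0 (operand ≠ 0)
(¬¬¬((r ∨ q) ∧ (p ⊃ (p ⊃ (((q ⊃ p) ⊃ q) ⊃ q)))) ⊃ p): 0 ≤ 0.66, so result = 1
((p ∨ p) ∧ (¬¬¬((r ∨ q) ∧ (p ⊃ (p ⊃ (((q ⊃ p) ⊃ q) ⊃ q)))) ⊃ p)) = min(0.66, 1) = 0.66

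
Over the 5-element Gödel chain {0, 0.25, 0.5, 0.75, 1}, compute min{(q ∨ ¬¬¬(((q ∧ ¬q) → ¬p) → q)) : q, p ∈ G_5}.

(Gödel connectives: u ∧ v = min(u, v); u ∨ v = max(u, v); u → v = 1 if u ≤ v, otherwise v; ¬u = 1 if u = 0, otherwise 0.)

The minimum is attained at q = 0.25, p = 0:
  ¬q: Gödel ¬ of 0.25 = 0 (operand ≠ 0)
  (q ∧ ¬q) = min(0.25, 0) = 0
  ¬p: Gödel ¬ of 0 = 1 (operand is 0)
  ((q ∧ ¬q) → ¬p): 0 ≤ 1, so result = 1
  (((q ∧ ¬q) → ¬p) → q): 1 > 0.25, so result = 0.25
  ¬(((q ∧ ¬q) → ¬p) → q): Gödel ¬ of 0.25 = 0 (operand ≠ 0)
  ¬¬(((q ∧ ¬q) → ¬p) → q): Gödel ¬ of 0 = 1 (operand is 0)
  ¬¬¬(((q ∧ ¬q) → ¬p) → q): Gödel ¬ of 1 = 0 (operand ≠ 0)
  (q ∨ ¬¬¬(((q ∧ ¬q) → ¬p) → q)) = max(0.25, 0) = 0.25
Checking all 25 assignments confirms none give a value below 0.25.

0.25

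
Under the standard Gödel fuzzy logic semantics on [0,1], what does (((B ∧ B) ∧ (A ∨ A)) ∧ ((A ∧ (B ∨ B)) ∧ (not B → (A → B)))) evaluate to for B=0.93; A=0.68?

(B ∧ B) = min(0.93, 0.93) = 0.93
(A ∨ A) = max(0.68, 0.68) = 0.68
((B ∧ B) ∧ (A ∨ A)) = min(0.93, 0.68) = 0.68
(B ∨ B) = max(0.93, 0.93) = 0.93
(A ∧ (B ∨ B)) = min(0.68, 0.93) = 0.68
not B: Gödel ¬ of 0.93 = 0 (operand ≠ 0)
(A → B): 0.68 ≤ 0.93, so result = 1
(not B → (A → B)): 0 ≤ 1, so result = 1
((A ∧ (B ∨ B)) ∧ (not B → (A → B))) = min(0.68, 1) = 0.68
(((B ∧ B) ∧ (A ∨ A)) ∧ ((A ∧ (B ∨ B)) ∧ (not B → (A → B)))) = min(0.68, 0.68) = 0.68

0.68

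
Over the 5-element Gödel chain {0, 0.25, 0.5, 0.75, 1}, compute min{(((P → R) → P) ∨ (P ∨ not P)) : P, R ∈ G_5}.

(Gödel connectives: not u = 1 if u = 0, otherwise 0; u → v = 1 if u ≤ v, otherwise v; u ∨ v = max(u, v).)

The minimum is attained at P = 0.25, R = 0.25:
  (P → R): 0.25 ≤ 0.25, so result = 1
  ((P → R) → P): 1 > 0.25, so result = 0.25
  not P: Gödel ¬ of 0.25 = 0 (operand ≠ 0)
  (P ∨ not P) = max(0.25, 0) = 0.25
  (((P → R) → P) ∨ (P ∨ not P)) = max(0.25, 0.25) = 0.25
Checking all 25 assignments confirms none give a value below 0.25.

0.25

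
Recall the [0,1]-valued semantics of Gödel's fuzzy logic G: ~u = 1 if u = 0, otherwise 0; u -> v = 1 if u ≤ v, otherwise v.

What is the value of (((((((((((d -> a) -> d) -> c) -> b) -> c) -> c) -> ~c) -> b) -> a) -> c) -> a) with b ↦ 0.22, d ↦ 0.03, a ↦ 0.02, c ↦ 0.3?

(d -> a): 0.03 > 0.02, so result = 0.02
((d -> a) -> d): 0.02 ≤ 0.03, so result = 1
(((d -> a) -> d) -> c): 1 > 0.3, so result = 0.3
((((d -> a) -> d) -> c) -> b): 0.3 > 0.22, so result = 0.22
(((((d -> a) -> d) -> c) -> b) -> c): 0.22 ≤ 0.3, so result = 1
((((((d -> a) -> d) -> c) -> b) -> c) -> c): 1 > 0.3, so result = 0.3
~c: Gödel ¬ of 0.3 = 0 (operand ≠ 0)
(((((((d -> a) -> d) -> c) -> b) -> c) -> c) -> ~c): 0.3 > 0, so result = 0
((((((((d -> a) -> d) -> c) -> b) -> c) -> c) -> ~c) -> b): 0 ≤ 0.22, so result = 1
(((((((((d -> a) -> d) -> c) -> b) -> c) -> c) -> ~c) -> b) -> a): 1 > 0.02, so result = 0.02
((((((((((d -> a) -> d) -> c) -> b) -> c) -> c) -> ~c) -> b) -> a) -> c): 0.02 ≤ 0.3, so result = 1
(((((((((((d -> a) -> d) -> c) -> b) -> c) -> c) -> ~c) -> b) -> a) -> c) -> a): 1 > 0.02, so result = 0.02

0.02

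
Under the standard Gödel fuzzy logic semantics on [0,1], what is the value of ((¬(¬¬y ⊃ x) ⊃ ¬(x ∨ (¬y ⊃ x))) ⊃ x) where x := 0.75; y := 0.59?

0.75

¬y: Gödel ¬ of 0.59 = 0 (operand ≠ 0)
¬¬y: Gödel ¬ of 0 = 1 (operand is 0)
(¬¬y ⊃ x): 1 > 0.75, so result = 0.75
¬(¬¬y ⊃ x): Gödel ¬ of 0.75 = 0 (operand ≠ 0)
¬y: Gödel ¬ of 0.59 = 0 (operand ≠ 0)
(¬y ⊃ x): 0 ≤ 0.75, so result = 1
(x ∨ (¬y ⊃ x)) = max(0.75, 1) = 1
¬(x ∨ (¬y ⊃ x)): Gödel ¬ of 1 = 0 (operand ≠ 0)
(¬(¬¬y ⊃ x) ⊃ ¬(x ∨ (¬y ⊃ x))): 0 ≤ 0, so result = 1
((¬(¬¬y ⊃ x) ⊃ ¬(x ∨ (¬y ⊃ x))) ⊃ x): 1 > 0.75, so result = 0.75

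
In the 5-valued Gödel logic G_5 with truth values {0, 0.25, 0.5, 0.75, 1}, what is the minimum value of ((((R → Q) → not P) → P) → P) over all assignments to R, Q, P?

0.25

The minimum is attained at R = 0, Q = 0, P = 0.25:
  (R → Q): 0 ≤ 0, so result = 1
  not P: Gödel ¬ of 0.25 = 0 (operand ≠ 0)
  ((R → Q) → not P): 1 > 0, so result = 0
  (((R → Q) → not P) → P): 0 ≤ 0.25, so result = 1
  ((((R → Q) → not P) → P) → P): 1 > 0.25, so result = 0.25
Checking all 125 assignments confirms none give a value below 0.25.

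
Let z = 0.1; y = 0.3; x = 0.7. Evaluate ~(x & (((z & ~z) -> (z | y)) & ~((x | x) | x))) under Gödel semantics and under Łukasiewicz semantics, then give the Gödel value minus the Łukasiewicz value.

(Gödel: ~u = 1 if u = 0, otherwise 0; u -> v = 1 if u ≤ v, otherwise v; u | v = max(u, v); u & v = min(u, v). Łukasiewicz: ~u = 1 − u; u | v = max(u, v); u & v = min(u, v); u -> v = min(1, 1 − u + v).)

0.30

Gödel evaluation:
  ~z: Gödel ¬ of 0.1 = 0 (operand ≠ 0)
  (z & ~z) = min(0.1, 0) = 0
  (z | y) = max(0.1, 0.3) = 0.3
  ((z & ~z) -> (z | y)): 0 ≤ 0.3, so result = 1
  (x | x) = max(0.7, 0.7) = 0.7
  ((x | x) | x) = max(0.7, 0.7) = 0.7
  ~((x | x) | x): Gödel ¬ of 0.7 = 0 (operand ≠ 0)
  (((z & ~z) -> (z | y)) & ~((x | x) | x)) = min(1, 0) = 0
  (x & (((z & ~z) -> (z | y)) & ~((x | x) | x))) = min(0.7, 0) = 0
  ~(x & (((z & ~z) -> (z | y)) & ~((x | x) | x))): Gödel ¬ of 0 = 1 (operand is 0)
  Gödel value = 1
Łukasiewicz evaluation:
  ~z: Łukasiewicz ¬ gives 1 − 0.1 = 0.9
  (z & ~z) = min(0.1, 0.9) = 0.1
  (z | y) = max(0.1, 0.3) = 0.3
  ((z & ~z) -> (z | y)): min(1, 1 − 0.1 + 0.3) = 1
  (x | x) = max(0.7, 0.7) = 0.7
  ((x | x) | x) = max(0.7, 0.7) = 0.7
  ~((x | x) | x): Łukasiewicz ¬ gives 1 − 0.7 = 0.3
  (((z & ~z) -> (z | y)) & ~((x | x) | x)) = min(1, 0.3) = 0.3
  (x & (((z & ~z) -> (z | y)) & ~((x | x) | x))) = min(0.7, 0.3) = 0.3
  ~(x & (((z & ~z) -> (z | y)) & ~((x | x) | x))): Łukasiewicz ¬ gives 1 − 0.3 = 0.7
  Łukasiewicz value = 0.7
Difference: 1 − 0.7 = 0.30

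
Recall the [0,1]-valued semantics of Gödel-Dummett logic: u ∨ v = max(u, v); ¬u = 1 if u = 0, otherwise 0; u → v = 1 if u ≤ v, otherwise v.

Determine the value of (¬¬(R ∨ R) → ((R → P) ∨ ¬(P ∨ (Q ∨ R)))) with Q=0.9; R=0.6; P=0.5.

0.50

(R ∨ R) = max(0.6, 0.6) = 0.6
¬(R ∨ R): Gödel ¬ of 0.6 = 0 (operand ≠ 0)
¬¬(R ∨ R): Gödel ¬ of 0 = 1 (operand is 0)
(R → P): 0.6 > 0.5, so result = 0.5
(Q ∨ R) = max(0.9, 0.6) = 0.9
(P ∨ (Q ∨ R)) = max(0.5, 0.9) = 0.9
¬(P ∨ (Q ∨ R)): Gödel ¬ of 0.9 = 0 (operand ≠ 0)
((R → P) ∨ ¬(P ∨ (Q ∨ R))) = max(0.5, 0) = 0.5
(¬¬(R ∨ R) → ((R → P) ∨ ¬(P ∨ (Q ∨ R)))): 1 > 0.5, so result = 0.5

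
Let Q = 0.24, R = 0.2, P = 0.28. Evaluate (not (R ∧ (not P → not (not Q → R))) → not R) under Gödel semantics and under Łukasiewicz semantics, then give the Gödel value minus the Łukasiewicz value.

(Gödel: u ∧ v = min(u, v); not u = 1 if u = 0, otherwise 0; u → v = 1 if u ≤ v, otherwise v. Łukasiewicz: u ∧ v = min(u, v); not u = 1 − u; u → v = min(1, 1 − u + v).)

0.00

Gödel evaluation:
  not P: Gödel ¬ of 0.28 = 0 (operand ≠ 0)
  not Q: Gödel ¬ of 0.24 = 0 (operand ≠ 0)
  (not Q → R): 0 ≤ 0.2, so result = 1
  not (not Q → R): Gödel ¬ of 1 = 0 (operand ≠ 0)
  (not P → not (not Q → R)): 0 ≤ 0, so result = 1
  (R ∧ (not P → not (not Q → R))) = min(0.2, 1) = 0.2
  not (R ∧ (not P → not (not Q → R))): Gödel ¬ of 0.2 = 0 (operand ≠ 0)
  not R: Gödel ¬ of 0.2 = 0 (operand ≠ 0)
  (not (R ∧ (not P → not (not Q → R))) → not R): 0 ≤ 0, so result = 1
  Gödel value = 1
Łukasiewicz evaluation:
  not P: Łukasiewicz ¬ gives 1 − 0.28 = 0.72
  not Q: Łukasiewicz ¬ gives 1 − 0.24 = 0.76
  (not Q → R): min(1, 1 − 0.76 + 0.2) = 0.44
  not (not Q → R): Łukasiewicz ¬ gives 1 − 0.44 = 0.56
  (not P → not (not Q → R)): min(1, 1 − 0.72 + 0.56) = 0.84
  (R ∧ (not P → not (not Q → R))) = min(0.2, 0.84) = 0.2
  not (R ∧ (not P → not (not Q → R))): Łukasiewicz ¬ gives 1 − 0.2 = 0.8
  not R: Łukasiewicz ¬ gives 1 − 0.2 = 0.8
  (not (R ∧ (not P → not (not Q → R))) → not R): min(1, 1 − 0.8 + 0.8) = 1
  Łukasiewicz value = 1
Difference: 1 − 1 = 0.00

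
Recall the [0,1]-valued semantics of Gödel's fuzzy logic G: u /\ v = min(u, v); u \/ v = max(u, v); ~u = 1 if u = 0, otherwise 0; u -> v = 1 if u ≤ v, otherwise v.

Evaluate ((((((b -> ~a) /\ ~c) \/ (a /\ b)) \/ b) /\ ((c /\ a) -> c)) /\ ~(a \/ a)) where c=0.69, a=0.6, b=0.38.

~a: Gödel ¬ of 0.6 = 0 (operand ≠ 0)
(b -> ~a): 0.38 > 0, so result = 0
~c: Gödel ¬ of 0.69 = 0 (operand ≠ 0)
((b -> ~a) /\ ~c) = min(0, 0) = 0
(a /\ b) = min(0.6, 0.38) = 0.38
(((b -> ~a) /\ ~c) \/ (a /\ b)) = max(0, 0.38) = 0.38
((((b -> ~a) /\ ~c) \/ (a /\ b)) \/ b) = max(0.38, 0.38) = 0.38
(c /\ a) = min(0.69, 0.6) = 0.6
((c /\ a) -> c): 0.6 ≤ 0.69, so result = 1
(((((b -> ~a) /\ ~c) \/ (a /\ b)) \/ b) /\ ((c /\ a) -> c)) = min(0.38, 1) = 0.38
(a \/ a) = max(0.6, 0.6) = 0.6
~(a \/ a): Gödel ¬ of 0.6 = 0 (operand ≠ 0)
((((((b -> ~a) /\ ~c) \/ (a /\ b)) \/ b) /\ ((c /\ a) -> c)) /\ ~(a \/ a)) = min(0.38, 0) = 0

0.00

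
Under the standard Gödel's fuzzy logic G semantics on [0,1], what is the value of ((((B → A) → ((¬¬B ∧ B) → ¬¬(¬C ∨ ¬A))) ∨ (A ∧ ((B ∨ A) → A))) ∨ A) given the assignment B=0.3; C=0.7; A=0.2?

(B → A): 0.3 > 0.2, so result = 0.2
¬B: Gödel ¬ of 0.3 = 0 (operand ≠ 0)
¬¬B: Gödel ¬ of 0 = 1 (operand is 0)
(¬¬B ∧ B) = min(1, 0.3) = 0.3
¬C: Gödel ¬ of 0.7 = 0 (operand ≠ 0)
¬A: Gödel ¬ of 0.2 = 0 (operand ≠ 0)
(¬C ∨ ¬A) = max(0, 0) = 0
¬(¬C ∨ ¬A): Gödel ¬ of 0 = 1 (operand is 0)
¬¬(¬C ∨ ¬A): Gödel ¬ of 1 = 0 (operand ≠ 0)
((¬¬B ∧ B) → ¬¬(¬C ∨ ¬A)): 0.3 > 0, so result = 0
((B → A) → ((¬¬B ∧ B) → ¬¬(¬C ∨ ¬A))): 0.2 > 0, so result = 0
(B ∨ A) = max(0.3, 0.2) = 0.3
((B ∨ A) → A): 0.3 > 0.2, so result = 0.2
(A ∧ ((B ∨ A) → A)) = min(0.2, 0.2) = 0.2
(((B → A) → ((¬¬B ∧ B) → ¬¬(¬C ∨ ¬A))) ∨ (A ∧ ((B ∨ A) → A))) = max(0, 0.2) = 0.2
((((B → A) → ((¬¬B ∧ B) → ¬¬(¬C ∨ ¬A))) ∨ (A ∧ ((B ∨ A) → A))) ∨ A) = max(0.2, 0.2) = 0.2

0.20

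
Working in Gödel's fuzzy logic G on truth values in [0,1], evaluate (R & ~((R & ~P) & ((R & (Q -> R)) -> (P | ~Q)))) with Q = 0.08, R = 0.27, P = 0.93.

~P: Gödel ¬ of 0.93 = 0 (operand ≠ 0)
(R & ~P) = min(0.27, 0) = 0
(Q -> R): 0.08 ≤ 0.27, so result = 1
(R & (Q -> R)) = min(0.27, 1) = 0.27
~Q: Gödel ¬ of 0.08 = 0 (operand ≠ 0)
(P | ~Q) = max(0.93, 0) = 0.93
((R & (Q -> R)) -> (P | ~Q)): 0.27 ≤ 0.93, so result = 1
((R & ~P) & ((R & (Q -> R)) -> (P | ~Q))) = min(0, 1) = 0
~((R & ~P) & ((R & (Q -> R)) -> (P | ~Q))): Gödel ¬ of 0 = 1 (operand is 0)
(R & ~((R & ~P) & ((R & (Q -> R)) -> (P | ~Q)))) = min(0.27, 1) = 0.27

0.27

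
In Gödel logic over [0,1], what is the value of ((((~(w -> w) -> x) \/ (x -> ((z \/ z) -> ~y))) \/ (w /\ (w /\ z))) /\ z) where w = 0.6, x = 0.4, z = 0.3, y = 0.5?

(w -> w): 0.6 ≤ 0.6, so result = 1
~(w -> w): Gödel ¬ of 1 = 0 (operand ≠ 0)
(~(w -> w) -> x): 0 ≤ 0.4, so result = 1
(z \/ z) = max(0.3, 0.3) = 0.3
~y: Gödel ¬ of 0.5 = 0 (operand ≠ 0)
((z \/ z) -> ~y): 0.3 > 0, so result = 0
(x -> ((z \/ z) -> ~y)): 0.4 > 0, so result = 0
((~(w -> w) -> x) \/ (x -> ((z \/ z) -> ~y))) = max(1, 0) = 1
(w /\ z) = min(0.6, 0.3) = 0.3
(w /\ (w /\ z)) = min(0.6, 0.3) = 0.3
(((~(w -> w) -> x) \/ (x -> ((z \/ z) -> ~y))) \/ (w /\ (w /\ z))) = max(1, 0.3) = 1
((((~(w -> w) -> x) \/ (x -> ((z \/ z) -> ~y))) \/ (w /\ (w /\ z))) /\ z) = min(1, 0.3) = 0.3

0.30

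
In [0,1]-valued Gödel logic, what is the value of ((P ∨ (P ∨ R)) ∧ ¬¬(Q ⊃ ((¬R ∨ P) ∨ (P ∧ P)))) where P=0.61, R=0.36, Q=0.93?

0.61

(P ∨ R) = max(0.61, 0.36) = 0.61
(P ∨ (P ∨ R)) = max(0.61, 0.61) = 0.61
¬R: Gödel ¬ of 0.36 = 0 (operand ≠ 0)
(¬R ∨ P) = max(0, 0.61) = 0.61
(P ∧ P) = min(0.61, 0.61) = 0.61
((¬R ∨ P) ∨ (P ∧ P)) = max(0.61, 0.61) = 0.61
(Q ⊃ ((¬R ∨ P) ∨ (P ∧ P))): 0.93 > 0.61, so result = 0.61
¬(Q ⊃ ((¬R ∨ P) ∨ (P ∧ P))): Gödel ¬ of 0.61 = 0 (operand ≠ 0)
¬¬(Q ⊃ ((¬R ∨ P) ∨ (P ∧ P))): Gödel ¬ of 0 = 1 (operand is 0)
((P ∨ (P ∨ R)) ∧ ¬¬(Q ⊃ ((¬R ∨ P) ∨ (P ∧ P)))) = min(0.61, 1) = 0.61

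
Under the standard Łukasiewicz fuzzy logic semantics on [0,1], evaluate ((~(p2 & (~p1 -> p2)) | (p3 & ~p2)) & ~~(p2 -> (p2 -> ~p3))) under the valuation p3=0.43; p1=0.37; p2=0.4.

0.60

~p1: Łukasiewicz ¬ gives 1 − 0.37 = 0.63
(~p1 -> p2): min(1, 1 − 0.63 + 0.4) = 0.77
(p2 & (~p1 -> p2)) = min(0.4, 0.77) = 0.4
~(p2 & (~p1 -> p2)): Łukasiewicz ¬ gives 1 − 0.4 = 0.6
~p2: Łukasiewicz ¬ gives 1 − 0.4 = 0.6
(p3 & ~p2) = min(0.43, 0.6) = 0.43
(~(p2 & (~p1 -> p2)) | (p3 & ~p2)) = max(0.6, 0.43) = 0.6
~p3: Łukasiewicz ¬ gives 1 − 0.43 = 0.57
(p2 -> ~p3): min(1, 1 − 0.4 + 0.57) = 1
(p2 -> (p2 -> ~p3)): min(1, 1 − 0.4 + 1) = 1
~(p2 -> (p2 -> ~p3)): Łukasiewicz ¬ gives 1 − 1 = 0
~~(p2 -> (p2 -> ~p3)): Łukasiewicz ¬ gives 1 − 0 = 1
((~(p2 & (~p1 -> p2)) | (p3 & ~p2)) & ~~(p2 -> (p2 -> ~p3))) = min(0.6, 1) = 0.6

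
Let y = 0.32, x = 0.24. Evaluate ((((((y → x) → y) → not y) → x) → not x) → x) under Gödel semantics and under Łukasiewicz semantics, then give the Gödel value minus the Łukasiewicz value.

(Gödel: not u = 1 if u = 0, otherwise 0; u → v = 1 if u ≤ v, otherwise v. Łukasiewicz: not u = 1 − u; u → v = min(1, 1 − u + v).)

Gödel evaluation:
  (y → x): 0.32 > 0.24, so result = 0.24
  ((y → x) → y): 0.24 ≤ 0.32, so result = 1
  not y: Gödel ¬ of 0.32 = 0 (operand ≠ 0)
  (((y → x) → y) → not y): 1 > 0, so result = 0
  ((((y → x) → y) → not y) → x): 0 ≤ 0.24, so result = 1
  not x: Gödel ¬ of 0.24 = 0 (operand ≠ 0)
  (((((y → x) → y) → not y) → x) → not x): 1 > 0, so result = 0
  ((((((y → x) → y) → not y) → x) → not x) → x): 0 ≤ 0.24, so result = 1
  Gödel value = 1
Łukasiewicz evaluation:
  (y → x): min(1, 1 − 0.32 + 0.24) = 0.92
  ((y → x) → y): min(1, 1 − 0.92 + 0.32) = 0.4
  not y: Łukasiewicz ¬ gives 1 − 0.32 = 0.68
  (((y → x) → y) → not y): min(1, 1 − 0.4 + 0.68) = 1
  ((((y → x) → y) → not y) → x): min(1, 1 − 1 + 0.24) = 0.24
  not x: Łukasiewicz ¬ gives 1 − 0.24 = 0.76
  (((((y → x) → y) → not y) → x) → not x): min(1, 1 − 0.24 + 0.76) = 1
  ((((((y → x) → y) → not y) → x) → not x) → x): min(1, 1 − 1 + 0.24) = 0.24
  Łukasiewicz value = 0.24
Difference: 1 − 0.24 = 0.76

0.76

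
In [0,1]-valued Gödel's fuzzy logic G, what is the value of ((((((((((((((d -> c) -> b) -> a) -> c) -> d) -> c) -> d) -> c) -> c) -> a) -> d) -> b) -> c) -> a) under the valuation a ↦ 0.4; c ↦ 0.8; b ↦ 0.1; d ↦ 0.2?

(d -> c): 0.2 ≤ 0.8, so result = 1
((d -> c) -> b): 1 > 0.1, so result = 0.1
(((d -> c) -> b) -> a): 0.1 ≤ 0.4, so result = 1
((((d -> c) -> b) -> a) -> c): 1 > 0.8, so result = 0.8
(((((d -> c) -> b) -> a) -> c) -> d): 0.8 > 0.2, so result = 0.2
((((((d -> c) -> b) -> a) -> c) -> d) -> c): 0.2 ≤ 0.8, so result = 1
(((((((d -> c) -> b) -> a) -> c) -> d) -> c) -> d): 1 > 0.2, so result = 0.2
((((((((d -> c) -> b) -> a) -> c) -> d) -> c) -> d) -> c): 0.2 ≤ 0.8, so result = 1
(((((((((d -> c) -> b) -> a) -> c) -> d) -> c) -> d) -> c) -> c): 1 > 0.8, so result = 0.8
((((((((((d -> c) -> b) -> a) -> c) -> d) -> c) -> d) -> c) -> c) -> a): 0.8 > 0.4, so result = 0.4
(((((((((((d -> c) -> b) -> a) -> c) -> d) -> c) -> d) -> c) -> c) -> a) -> d): 0.4 > 0.2, so result = 0.2
((((((((((((d -> c) -> b) -> a) -> c) -> d) -> c) -> d) -> c) -> c) -> a) -> d) -> b): 0.2 > 0.1, so result = 0.1
(((((((((((((d -> c) -> b) -> a) -> c) -> d) -> c) -> d) -> c) -> c) -> a) -> d) -> b) -> c): 0.1 ≤ 0.8, so result = 1
((((((((((((((d -> c) -> b) -> a) -> c) -> d) -> c) -> d) -> c) -> c) -> a) -> d) -> b) -> c) -> a): 1 > 0.4, so result = 0.4

0.40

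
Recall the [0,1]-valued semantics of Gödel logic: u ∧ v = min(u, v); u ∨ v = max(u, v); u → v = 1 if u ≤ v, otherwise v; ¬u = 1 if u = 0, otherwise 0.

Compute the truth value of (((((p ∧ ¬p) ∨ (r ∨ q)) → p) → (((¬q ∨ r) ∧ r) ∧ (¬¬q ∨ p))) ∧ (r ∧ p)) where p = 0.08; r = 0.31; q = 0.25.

0.08

¬p: Gödel ¬ of 0.08 = 0 (operand ≠ 0)
(p ∧ ¬p) = min(0.08, 0) = 0
(r ∨ q) = max(0.31, 0.25) = 0.31
((p ∧ ¬p) ∨ (r ∨ q)) = max(0, 0.31) = 0.31
(((p ∧ ¬p) ∨ (r ∨ q)) → p): 0.31 > 0.08, so result = 0.08
¬q: Gödel ¬ of 0.25 = 0 (operand ≠ 0)
(¬q ∨ r) = max(0, 0.31) = 0.31
((¬q ∨ r) ∧ r) = min(0.31, 0.31) = 0.31
¬q: Gödel ¬ of 0.25 = 0 (operand ≠ 0)
¬¬q: Gödel ¬ of 0 = 1 (operand is 0)
(¬¬q ∨ p) = max(1, 0.08) = 1
(((¬q ∨ r) ∧ r) ∧ (¬¬q ∨ p)) = min(0.31, 1) = 0.31
((((p ∧ ¬p) ∨ (r ∨ q)) → p) → (((¬q ∨ r) ∧ r) ∧ (¬¬q ∨ p))): 0.08 ≤ 0.31, so result = 1
(r ∧ p) = min(0.31, 0.08) = 0.08
(((((p ∧ ¬p) ∨ (r ∨ q)) → p) → (((¬q ∨ r) ∧ r) ∧ (¬¬q ∨ p))) ∧ (r ∧ p)) = min(1, 0.08) = 0.08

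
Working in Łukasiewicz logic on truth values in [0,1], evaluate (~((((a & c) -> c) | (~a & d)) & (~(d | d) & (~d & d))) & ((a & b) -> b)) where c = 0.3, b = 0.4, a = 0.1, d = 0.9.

0.90

(a & c) = min(0.1, 0.3) = 0.1
((a & c) -> c): min(1, 1 − 0.1 + 0.3) = 1
~a: Łukasiewicz ¬ gives 1 − 0.1 = 0.9
(~a & d) = min(0.9, 0.9) = 0.9
(((a & c) -> c) | (~a & d)) = max(1, 0.9) = 1
(d | d) = max(0.9, 0.9) = 0.9
~(d | d): Łukasiewicz ¬ gives 1 − 0.9 = 0.1
~d: Łukasiewicz ¬ gives 1 − 0.9 = 0.1
(~d & d) = min(0.1, 0.9) = 0.1
(~(d | d) & (~d & d)) = min(0.1, 0.1) = 0.1
((((a & c) -> c) | (~a & d)) & (~(d | d) & (~d & d))) = min(1, 0.1) = 0.1
~((((a & c) -> c) | (~a & d)) & (~(d | d) & (~d & d))): Łukasiewicz ¬ gives 1 − 0.1 = 0.9
(a & b) = min(0.1, 0.4) = 0.1
((a & b) -> b): min(1, 1 − 0.1 + 0.4) = 1
(~((((a & c) -> c) | (~a & d)) & (~(d | d) & (~d & d))) & ((a & b) -> b)) = min(0.9, 1) = 0.9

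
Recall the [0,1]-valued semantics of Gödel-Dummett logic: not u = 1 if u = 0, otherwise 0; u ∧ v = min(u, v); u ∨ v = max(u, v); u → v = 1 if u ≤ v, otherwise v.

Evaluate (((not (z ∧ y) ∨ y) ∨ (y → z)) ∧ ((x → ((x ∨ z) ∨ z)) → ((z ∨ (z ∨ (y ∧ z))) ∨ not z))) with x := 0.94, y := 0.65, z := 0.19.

0.19

(z ∧ y) = min(0.19, 0.65) = 0.19
not (z ∧ y): Gödel ¬ of 0.19 = 0 (operand ≠ 0)
(not (z ∧ y) ∨ y) = max(0, 0.65) = 0.65
(y → z): 0.65 > 0.19, so result = 0.19
((not (z ∧ y) ∨ y) ∨ (y → z)) = max(0.65, 0.19) = 0.65
(x ∨ z) = max(0.94, 0.19) = 0.94
((x ∨ z) ∨ z) = max(0.94, 0.19) = 0.94
(x → ((x ∨ z) ∨ z)): 0.94 ≤ 0.94, so result = 1
(y ∧ z) = min(0.65, 0.19) = 0.19
(z ∨ (y ∧ z)) = max(0.19, 0.19) = 0.19
(z ∨ (z ∨ (y ∧ z))) = max(0.19, 0.19) = 0.19
not z: Gödel ¬ of 0.19 = 0 (operand ≠ 0)
((z ∨ (z ∨ (y ∧ z))) ∨ not z) = max(0.19, 0) = 0.19
((x → ((x ∨ z) ∨ z)) → ((z ∨ (z ∨ (y ∧ z))) ∨ not z)): 1 > 0.19, so result = 0.19
(((not (z ∧ y) ∨ y) ∨ (y → z)) ∧ ((x → ((x ∨ z) ∨ z)) → ((z ∨ (z ∨ (y ∧ z))) ∨ not z))) = min(0.65, 0.19) = 0.19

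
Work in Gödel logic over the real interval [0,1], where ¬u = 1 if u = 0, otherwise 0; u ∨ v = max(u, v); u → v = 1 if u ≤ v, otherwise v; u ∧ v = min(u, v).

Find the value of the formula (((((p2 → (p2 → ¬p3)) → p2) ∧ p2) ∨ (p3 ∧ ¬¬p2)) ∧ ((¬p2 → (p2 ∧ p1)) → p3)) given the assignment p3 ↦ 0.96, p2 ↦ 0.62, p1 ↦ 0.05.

¬p3: Gödel ¬ of 0.96 = 0 (operand ≠ 0)
(p2 → ¬p3): 0.62 > 0, so result = 0
(p2 → (p2 → ¬p3)): 0.62 > 0, so result = 0
((p2 → (p2 → ¬p3)) → p2): 0 ≤ 0.62, so result = 1
(((p2 → (p2 → ¬p3)) → p2) ∧ p2) = min(1, 0.62) = 0.62
¬p2: Gödel ¬ of 0.62 = 0 (operand ≠ 0)
¬¬p2: Gödel ¬ of 0 = 1 (operand is 0)
(p3 ∧ ¬¬p2) = min(0.96, 1) = 0.96
((((p2 → (p2 → ¬p3)) → p2) ∧ p2) ∨ (p3 ∧ ¬¬p2)) = max(0.62, 0.96) = 0.96
¬p2: Gödel ¬ of 0.62 = 0 (operand ≠ 0)
(p2 ∧ p1) = min(0.62, 0.05) = 0.05
(¬p2 → (p2 ∧ p1)): 0 ≤ 0.05, so result = 1
((¬p2 → (p2 ∧ p1)) → p3): 1 > 0.96, so result = 0.96
(((((p2 → (p2 → ¬p3)) → p2) ∧ p2) ∨ (p3 ∧ ¬¬p2)) ∧ ((¬p2 → (p2 ∧ p1)) → p3)) = min(0.96, 0.96) = 0.96

0.96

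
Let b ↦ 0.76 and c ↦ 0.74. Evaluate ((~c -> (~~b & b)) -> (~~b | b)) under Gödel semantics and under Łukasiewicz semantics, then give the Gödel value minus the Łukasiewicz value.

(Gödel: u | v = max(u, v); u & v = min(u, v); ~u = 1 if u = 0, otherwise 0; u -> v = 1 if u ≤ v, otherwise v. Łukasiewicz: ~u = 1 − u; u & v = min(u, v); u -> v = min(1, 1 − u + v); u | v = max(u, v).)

Gödel evaluation:
  ~c: Gödel ¬ of 0.74 = 0 (operand ≠ 0)
  ~b: Gödel ¬ of 0.76 = 0 (operand ≠ 0)
  ~~b: Gödel ¬ of 0 = 1 (operand is 0)
  (~~b & b) = min(1, 0.76) = 0.76
  (~c -> (~~b & b)): 0 ≤ 0.76, so result = 1
  ~b: Gödel ¬ of 0.76 = 0 (operand ≠ 0)
  ~~b: Gödel ¬ of 0 = 1 (operand is 0)
  (~~b | b) = max(1, 0.76) = 1
  ((~c -> (~~b & b)) -> (~~b | b)): 1 ≤ 1, so result = 1
  Gödel value = 1
Łukasiewicz evaluation:
  ~c: Łukasiewicz ¬ gives 1 − 0.74 = 0.26
  ~b: Łukasiewicz ¬ gives 1 − 0.76 = 0.24
  ~~b: Łukasiewicz ¬ gives 1 − 0.24 = 0.76
  (~~b & b) = min(0.76, 0.76) = 0.76
  (~c -> (~~b & b)): min(1, 1 − 0.26 + 0.76) = 1
  ~b: Łukasiewicz ¬ gives 1 − 0.76 = 0.24
  ~~b: Łukasiewicz ¬ gives 1 − 0.24 = 0.76
  (~~b | b) = max(0.76, 0.76) = 0.76
  ((~c -> (~~b & b)) -> (~~b | b)): min(1, 1 − 1 + 0.76) = 0.76
  Łukasiewicz value = 0.76
Difference: 1 − 0.76 = 0.24

0.24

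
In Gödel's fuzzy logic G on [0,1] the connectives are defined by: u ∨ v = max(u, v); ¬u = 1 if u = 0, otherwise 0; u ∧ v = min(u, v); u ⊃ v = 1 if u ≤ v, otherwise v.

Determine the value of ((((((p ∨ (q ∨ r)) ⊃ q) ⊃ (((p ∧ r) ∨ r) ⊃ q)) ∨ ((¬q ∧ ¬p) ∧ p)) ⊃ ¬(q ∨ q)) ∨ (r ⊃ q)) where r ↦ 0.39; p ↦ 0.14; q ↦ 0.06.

(q ∨ r) = max(0.06, 0.39) = 0.39
(p ∨ (q ∨ r)) = max(0.14, 0.39) = 0.39
((p ∨ (q ∨ r)) ⊃ q): 0.39 > 0.06, so result = 0.06
(p ∧ r) = min(0.14, 0.39) = 0.14
((p ∧ r) ∨ r) = max(0.14, 0.39) = 0.39
(((p ∧ r) ∨ r) ⊃ q): 0.39 > 0.06, so result = 0.06
(((p ∨ (q ∨ r)) ⊃ q) ⊃ (((p ∧ r) ∨ r) ⊃ q)): 0.06 ≤ 0.06, so result = 1
¬q: Gödel ¬ of 0.06 = 0 (operand ≠ 0)
¬p: Gödel ¬ of 0.14 = 0 (operand ≠ 0)
(¬q ∧ ¬p) = min(0, 0) = 0
((¬q ∧ ¬p) ∧ p) = min(0, 0.14) = 0
((((p ∨ (q ∨ r)) ⊃ q) ⊃ (((p ∧ r) ∨ r) ⊃ q)) ∨ ((¬q ∧ ¬p) ∧ p)) = max(1, 0) = 1
(q ∨ q) = max(0.06, 0.06) = 0.06
¬(q ∨ q): Gödel ¬ of 0.06 = 0 (operand ≠ 0)
(((((p ∨ (q ∨ r)) ⊃ q) ⊃ (((p ∧ r) ∨ r) ⊃ q)) ∨ ((¬q ∧ ¬p) ∧ p)) ⊃ ¬(q ∨ q)): 1 > 0, so result = 0
(r ⊃ q): 0.39 > 0.06, so result = 0.06
((((((p ∨ (q ∨ r)) ⊃ q) ⊃ (((p ∧ r) ∨ r) ⊃ q)) ∨ ((¬q ∧ ¬p) ∧ p)) ⊃ ¬(q ∨ q)) ∨ (r ⊃ q)) = max(0, 0.06) = 0.06

0.06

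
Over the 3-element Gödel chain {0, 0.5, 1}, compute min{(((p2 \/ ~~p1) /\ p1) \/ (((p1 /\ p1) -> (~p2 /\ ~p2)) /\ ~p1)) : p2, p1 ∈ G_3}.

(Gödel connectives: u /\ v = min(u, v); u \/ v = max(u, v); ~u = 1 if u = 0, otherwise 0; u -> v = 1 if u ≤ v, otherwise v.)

The minimum is attained at p2 = 0, p1 = 0.5:
  ~p1: Gödel ¬ of 0.5 = 0 (operand ≠ 0)
  ~~p1: Gödel ¬ of 0 = 1 (operand is 0)
  (p2 \/ ~~p1) = max(0, 1) = 1
  ((p2 \/ ~~p1) /\ p1) = min(1, 0.5) = 0.5
  (p1 /\ p1) = min(0.5, 0.5) = 0.5
  ~p2: Gödel ¬ of 0 = 1 (operand is 0)
  ~p2: Gödel ¬ of 0 = 1 (operand is 0)
  (~p2 /\ ~p2) = min(1, 1) = 1
  ((p1 /\ p1) -> (~p2 /\ ~p2)): 0.5 ≤ 1, so result = 1
  ~p1: Gödel ¬ of 0.5 = 0 (operand ≠ 0)
  (((p1 /\ p1) -> (~p2 /\ ~p2)) /\ ~p1) = min(1, 0) = 0
  (((p2 \/ ~~p1) /\ p1) \/ (((p1 /\ p1) -> (~p2 /\ ~p2)) /\ ~p1)) = max(0.5, 0) = 0.5
Checking all 9 assignments confirms none give a value below 0.50.

0.50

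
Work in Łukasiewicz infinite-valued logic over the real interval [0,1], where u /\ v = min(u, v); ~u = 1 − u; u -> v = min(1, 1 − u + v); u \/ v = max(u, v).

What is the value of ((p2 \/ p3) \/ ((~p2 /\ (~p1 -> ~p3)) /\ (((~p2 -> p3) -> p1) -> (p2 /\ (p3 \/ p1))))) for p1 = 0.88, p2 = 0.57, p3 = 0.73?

0.73

(p2 \/ p3) = max(0.57, 0.73) = 0.73
~p2: Łukasiewicz ¬ gives 1 − 0.57 = 0.43
~p1: Łukasiewicz ¬ gives 1 − 0.88 = 0.12
~p3: Łukasiewicz ¬ gives 1 − 0.73 = 0.27
(~p1 -> ~p3): min(1, 1 − 0.12 + 0.27) = 1
(~p2 /\ (~p1 -> ~p3)) = min(0.43, 1) = 0.43
~p2: Łukasiewicz ¬ gives 1 − 0.57 = 0.43
(~p2 -> p3): min(1, 1 − 0.43 + 0.73) = 1
((~p2 -> p3) -> p1): min(1, 1 − 1 + 0.88) = 0.88
(p3 \/ p1) = max(0.73, 0.88) = 0.88
(p2 /\ (p3 \/ p1)) = min(0.57, 0.88) = 0.57
(((~p2 -> p3) -> p1) -> (p2 /\ (p3 \/ p1))): min(1, 1 − 0.88 + 0.57) = 0.69
((~p2 /\ (~p1 -> ~p3)) /\ (((~p2 -> p3) -> p1) -> (p2 /\ (p3 \/ p1)))) = min(0.43, 0.69) = 0.43
((p2 \/ p3) \/ ((~p2 /\ (~p1 -> ~p3)) /\ (((~p2 -> p3) -> p1) -> (p2 /\ (p3 \/ p1))))) = max(0.73, 0.43) = 0.73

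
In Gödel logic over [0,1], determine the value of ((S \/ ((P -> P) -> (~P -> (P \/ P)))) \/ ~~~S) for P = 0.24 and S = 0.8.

(P -> P): 0.24 ≤ 0.24, so result = 1
~P: Gödel ¬ of 0.24 = 0 (operand ≠ 0)
(P \/ P) = max(0.24, 0.24) = 0.24
(~P -> (P \/ P)): 0 ≤ 0.24, so result = 1
((P -> P) -> (~P -> (P \/ P))): 1 ≤ 1, so result = 1
(S \/ ((P -> P) -> (~P -> (P \/ P)))) = max(0.8, 1) = 1
~S: Gödel ¬ of 0.8 = 0 (operand ≠ 0)
~~S: Gödel ¬ of 0 = 1 (operand is 0)
~~~S: Gödel ¬ of 1 = 0 (operand ≠ 0)
((S \/ ((P -> P) -> (~P -> (P \/ P)))) \/ ~~~S) = max(1, 0) = 1

1.00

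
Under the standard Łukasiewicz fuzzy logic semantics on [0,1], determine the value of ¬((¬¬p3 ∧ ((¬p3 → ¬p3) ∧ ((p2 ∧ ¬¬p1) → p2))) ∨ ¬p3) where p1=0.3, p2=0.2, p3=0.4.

0.40

¬p3: Łukasiewicz ¬ gives 1 − 0.4 = 0.6
¬¬p3: Łukasiewicz ¬ gives 1 − 0.6 = 0.4
¬p3: Łukasiewicz ¬ gives 1 − 0.4 = 0.6
¬p3: Łukasiewicz ¬ gives 1 − 0.4 = 0.6
(¬p3 → ¬p3): min(1, 1 − 0.6 + 0.6) = 1
¬p1: Łukasiewicz ¬ gives 1 − 0.3 = 0.7
¬¬p1: Łukasiewicz ¬ gives 1 − 0.7 = 0.3
(p2 ∧ ¬¬p1) = min(0.2, 0.3) = 0.2
((p2 ∧ ¬¬p1) → p2): min(1, 1 − 0.2 + 0.2) = 1
((¬p3 → ¬p3) ∧ ((p2 ∧ ¬¬p1) → p2)) = min(1, 1) = 1
(¬¬p3 ∧ ((¬p3 → ¬p3) ∧ ((p2 ∧ ¬¬p1) → p2))) = min(0.4, 1) = 0.4
¬p3: Łukasiewicz ¬ gives 1 − 0.4 = 0.6
((¬¬p3 ∧ ((¬p3 → ¬p3) ∧ ((p2 ∧ ¬¬p1) → p2))) ∨ ¬p3) = max(0.4, 0.6) = 0.6
¬((¬¬p3 ∧ ((¬p3 → ¬p3) ∧ ((p2 ∧ ¬¬p1) → p2))) ∨ ¬p3): Łukasiewicz ¬ gives 1 − 0.6 = 0.4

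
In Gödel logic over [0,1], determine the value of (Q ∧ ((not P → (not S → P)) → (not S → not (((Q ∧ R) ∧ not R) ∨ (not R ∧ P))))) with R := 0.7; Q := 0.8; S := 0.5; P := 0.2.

not P: Gödel ¬ of 0.2 = 0 (operand ≠ 0)
not S: Gödel ¬ of 0.5 = 0 (operand ≠ 0)
(not S → P): 0 ≤ 0.2, so result = 1
(not P → (not S → P)): 0 ≤ 1, so result = 1
not S: Gödel ¬ of 0.5 = 0 (operand ≠ 0)
(Q ∧ R) = min(0.8, 0.7) = 0.7
not R: Gödel ¬ of 0.7 = 0 (operand ≠ 0)
((Q ∧ R) ∧ not R) = min(0.7, 0) = 0
not R: Gödel ¬ of 0.7 = 0 (operand ≠ 0)
(not R ∧ P) = min(0, 0.2) = 0
(((Q ∧ R) ∧ not R) ∨ (not R ∧ P)) = max(0, 0) = 0
not (((Q ∧ R) ∧ not R) ∨ (not R ∧ P)): Gödel ¬ of 0 = 1 (operand is 0)
(not S → not (((Q ∧ R) ∧ not R) ∨ (not R ∧ P))): 0 ≤ 1, so result = 1
((not P → (not S → P)) → (not S → not (((Q ∧ R) ∧ not R) ∨ (not R ∧ P)))): 1 ≤ 1, so result = 1
(Q ∧ ((not P → (not S → P)) → (not S → not (((Q ∧ R) ∧ not R) ∨ (not R ∧ P))))) = min(0.8, 1) = 0.8

0.80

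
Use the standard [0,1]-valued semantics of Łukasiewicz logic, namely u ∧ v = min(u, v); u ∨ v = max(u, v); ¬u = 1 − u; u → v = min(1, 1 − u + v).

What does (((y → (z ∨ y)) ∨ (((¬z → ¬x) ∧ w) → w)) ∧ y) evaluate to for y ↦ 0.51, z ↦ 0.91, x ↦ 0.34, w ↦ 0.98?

0.51

(z ∨ y) = max(0.91, 0.51) = 0.91
(y → (z ∨ y)): min(1, 1 − 0.51 + 0.91) = 1
¬z: Łukasiewicz ¬ gives 1 − 0.91 = 0.09
¬x: Łukasiewicz ¬ gives 1 − 0.34 = 0.66
(¬z → ¬x): min(1, 1 − 0.09 + 0.66) = 1
((¬z → ¬x) ∧ w) = min(1, 0.98) = 0.98
(((¬z → ¬x) ∧ w) → w): min(1, 1 − 0.98 + 0.98) = 1
((y → (z ∨ y)) ∨ (((¬z → ¬x) ∧ w) → w)) = max(1, 1) = 1
(((y → (z ∨ y)) ∨ (((¬z → ¬x) ∧ w) → w)) ∧ y) = min(1, 0.51) = 0.51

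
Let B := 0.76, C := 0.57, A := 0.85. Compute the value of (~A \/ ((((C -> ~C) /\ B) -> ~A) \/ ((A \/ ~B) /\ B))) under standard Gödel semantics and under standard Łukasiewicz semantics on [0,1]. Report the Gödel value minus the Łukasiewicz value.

0.24

Gödel evaluation:
  ~A: Gödel ¬ of 0.85 = 0 (operand ≠ 0)
  ~C: Gödel ¬ of 0.57 = 0 (operand ≠ 0)
  (C -> ~C): 0.57 > 0, so result = 0
  ((C -> ~C) /\ B) = min(0, 0.76) = 0
  ~A: Gödel ¬ of 0.85 = 0 (operand ≠ 0)
  (((C -> ~C) /\ B) -> ~A): 0 ≤ 0, so result = 1
  ~B: Gödel ¬ of 0.76 = 0 (operand ≠ 0)
  (A \/ ~B) = max(0.85, 0) = 0.85
  ((A \/ ~B) /\ B) = min(0.85, 0.76) = 0.76
  ((((C -> ~C) /\ B) -> ~A) \/ ((A \/ ~B) /\ B)) = max(1, 0.76) = 1
  (~A \/ ((((C -> ~C) /\ B) -> ~A) \/ ((A \/ ~B) /\ B))) = max(0, 1) = 1
  Gödel value = 1
Łukasiewicz evaluation:
  ~A: Łukasiewicz ¬ gives 1 − 0.85 = 0.15
  ~C: Łukasiewicz ¬ gives 1 − 0.57 = 0.43
  (C -> ~C): min(1, 1 − 0.57 + 0.43) = 0.86
  ((C -> ~C) /\ B) = min(0.86, 0.76) = 0.76
  ~A: Łukasiewicz ¬ gives 1 − 0.85 = 0.15
  (((C -> ~C) /\ B) -> ~A): min(1, 1 − 0.76 + 0.15) = 0.39
  ~B: Łukasiewicz ¬ gives 1 − 0.76 = 0.24
  (A \/ ~B) = max(0.85, 0.24) = 0.85
  ((A \/ ~B) /\ B) = min(0.85, 0.76) = 0.76
  ((((C -> ~C) /\ B) -> ~A) \/ ((A \/ ~B) /\ B)) = max(0.39, 0.76) = 0.76
  (~A \/ ((((C -> ~C) /\ B) -> ~A) \/ ((A \/ ~B) /\ B))) = max(0.15, 0.76) = 0.76
  Łukasiewicz value = 0.76
Difference: 1 − 0.76 = 0.24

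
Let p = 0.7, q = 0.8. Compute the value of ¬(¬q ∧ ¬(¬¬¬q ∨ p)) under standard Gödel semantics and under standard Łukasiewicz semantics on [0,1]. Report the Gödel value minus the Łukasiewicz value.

0.20

Gödel evaluation:
  ¬q: Gödel ¬ of 0.8 = 0 (operand ≠ 0)
  ¬q: Gödel ¬ of 0.8 = 0 (operand ≠ 0)
  ¬¬q: Gödel ¬ of 0 = 1 (operand is 0)
  ¬¬¬q: Gödel ¬ of 1 = 0 (operand ≠ 0)
  (¬¬¬q ∨ p) = max(0, 0.7) = 0.7
  ¬(¬¬¬q ∨ p): Gödel ¬ of 0.7 = 0 (operand ≠ 0)
  (¬q ∧ ¬(¬¬¬q ∨ p)) = min(0, 0) = 0
  ¬(¬q ∧ ¬(¬¬¬q ∨ p)): Gödel ¬ of 0 = 1 (operand is 0)
  Gödel value = 1
Łukasiewicz evaluation:
  ¬q: Łukasiewicz ¬ gives 1 − 0.8 = 0.2
  ¬q: Łukasiewicz ¬ gives 1 − 0.8 = 0.2
  ¬¬q: Łukasiewicz ¬ gives 1 − 0.2 = 0.8
  ¬¬¬q: Łukasiewicz ¬ gives 1 − 0.8 = 0.2
  (¬¬¬q ∨ p) = max(0.2, 0.7) = 0.7
  ¬(¬¬¬q ∨ p): Łukasiewicz ¬ gives 1 − 0.7 = 0.3
  (¬q ∧ ¬(¬¬¬q ∨ p)) = min(0.2, 0.3) = 0.2
  ¬(¬q ∧ ¬(¬¬¬q ∨ p)): Łukasiewicz ¬ gives 1 − 0.2 = 0.8
  Łukasiewicz value = 0.8
Difference: 1 − 0.8 = 0.20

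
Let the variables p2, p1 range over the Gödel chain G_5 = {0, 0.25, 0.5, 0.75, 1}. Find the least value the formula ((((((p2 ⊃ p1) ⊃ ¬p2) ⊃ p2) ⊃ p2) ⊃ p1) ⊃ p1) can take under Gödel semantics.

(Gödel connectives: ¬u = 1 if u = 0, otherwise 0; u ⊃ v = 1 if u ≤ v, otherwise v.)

0.25

The minimum is attained at p2 = 0.25, p1 = 0.25:
  (p2 ⊃ p1): 0.25 ≤ 0.25, so result = 1
  ¬p2: Gödel ¬ of 0.25 = 0 (operand ≠ 0)
  ((p2 ⊃ p1) ⊃ ¬p2): 1 > 0, so result = 0
  (((p2 ⊃ p1) ⊃ ¬p2) ⊃ p2): 0 ≤ 0.25, so result = 1
  ((((p2 ⊃ p1) ⊃ ¬p2) ⊃ p2) ⊃ p2): 1 > 0.25, so result = 0.25
  (((((p2 ⊃ p1) ⊃ ¬p2) ⊃ p2) ⊃ p2) ⊃ p1): 0.25 ≤ 0.25, so result = 1
  ((((((p2 ⊃ p1) ⊃ ¬p2) ⊃ p2) ⊃ p2) ⊃ p1) ⊃ p1): 1 > 0.25, so result = 0.25
Checking all 25 assignments confirms none give a value below 0.25.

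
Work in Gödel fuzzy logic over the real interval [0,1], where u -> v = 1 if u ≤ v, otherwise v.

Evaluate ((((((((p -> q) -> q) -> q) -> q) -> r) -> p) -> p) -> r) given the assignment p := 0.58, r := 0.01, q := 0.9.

(p -> q): 0.58 ≤ 0.9, so result = 1
((p -> q) -> q): 1 > 0.9, so result = 0.9
(((p -> q) -> q) -> q): 0.9 ≤ 0.9, so result = 1
((((p -> q) -> q) -> q) -> q): 1 > 0.9, so result = 0.9
(((((p -> q) -> q) -> q) -> q) -> r): 0.9 > 0.01, so result = 0.01
((((((p -> q) -> q) -> q) -> q) -> r) -> p): 0.01 ≤ 0.58, so result = 1
(((((((p -> q) -> q) -> q) -> q) -> r) -> p) -> p): 1 > 0.58, so result = 0.58
((((((((p -> q) -> q) -> q) -> q) -> r) -> p) -> p) -> r): 0.58 > 0.01, so result = 0.01

0.01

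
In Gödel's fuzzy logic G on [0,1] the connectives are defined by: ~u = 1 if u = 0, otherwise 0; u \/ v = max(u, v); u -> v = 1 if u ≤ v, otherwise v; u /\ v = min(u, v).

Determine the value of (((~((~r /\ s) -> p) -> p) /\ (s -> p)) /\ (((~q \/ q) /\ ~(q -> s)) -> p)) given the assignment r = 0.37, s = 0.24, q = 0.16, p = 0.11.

0.11

~r: Gödel ¬ of 0.37 = 0 (operand ≠ 0)
(~r /\ s) = min(0, 0.24) = 0
((~r /\ s) -> p): 0 ≤ 0.11, so result = 1
~((~r /\ s) -> p): Gödel ¬ of 1 = 0 (operand ≠ 0)
(~((~r /\ s) -> p) -> p): 0 ≤ 0.11, so result = 1
(s -> p): 0.24 > 0.11, so result = 0.11
((~((~r /\ s) -> p) -> p) /\ (s -> p)) = min(1, 0.11) = 0.11
~q: Gödel ¬ of 0.16 = 0 (operand ≠ 0)
(~q \/ q) = max(0, 0.16) = 0.16
(q -> s): 0.16 ≤ 0.24, so result = 1
~(q -> s): Gödel ¬ of 1 = 0 (operand ≠ 0)
((~q \/ q) /\ ~(q -> s)) = min(0.16, 0) = 0
(((~q \/ q) /\ ~(q -> s)) -> p): 0 ≤ 0.11, so result = 1
(((~((~r /\ s) -> p) -> p) /\ (s -> p)) /\ (((~q \/ q) /\ ~(q -> s)) -> p)) = min(0.11, 1) = 0.11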